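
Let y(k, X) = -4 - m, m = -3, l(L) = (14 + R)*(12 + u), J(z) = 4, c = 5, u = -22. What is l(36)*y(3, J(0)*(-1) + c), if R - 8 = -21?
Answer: 10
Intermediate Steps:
R = -13 (R = 8 - 21 = -13)
l(L) = -10 (l(L) = (14 - 13)*(12 - 22) = 1*(-10) = -10)
y(k, X) = -1 (y(k, X) = -4 - 1*(-3) = -4 + 3 = -1)
l(36)*y(3, J(0)*(-1) + c) = -10*(-1) = 10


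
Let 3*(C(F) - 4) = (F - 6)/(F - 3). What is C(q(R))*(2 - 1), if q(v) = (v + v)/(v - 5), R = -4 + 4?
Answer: 14/3 ≈ 4.6667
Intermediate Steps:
R = 0
q(v) = 2*v/(-5 + v) (q(v) = (2*v)/(-5 + v) = 2*v/(-5 + v))
C(F) = 4 + (-6 + F)/(3*(-3 + F)) (C(F) = 4 + ((F - 6)/(F - 3))/3 = 4 + ((-6 + F)/(-3 + F))/3 = 4 + (-6 + F)/(3*(-3 + F)))
C(q(R))*(2 - 1) = ((-42 + 13*(2*0/(-5 + 0)))/(3*(-3 + 2*0/(-5 + 0))))*(2 - 1) = ((-42 + 13*(2*0/(-5)))/(3*(-3 + 2*0/(-5))))*1 = ((-42 + 13*(2*0*(-1/5)))/(3*(-3 + 2*0*(-1/5))))*1 = ((-42 + 13*0)/(3*(-3 + 0)))*1 = ((1/3)*(-42 + 0)/(-3))*1 = ((1/3)*(-1/3)*(-42))*1 = (14/3)*1 = 14/3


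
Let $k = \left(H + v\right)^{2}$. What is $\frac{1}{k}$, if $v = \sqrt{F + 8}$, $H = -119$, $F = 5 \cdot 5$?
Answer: $\frac{1}{\left(119 - \sqrt{33}\right)^{2}} \approx 7.7962 \cdot 10^{-5}$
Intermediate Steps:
$F = 25$
$v = \sqrt{33}$ ($v = \sqrt{25 + 8} = \sqrt{33} \approx 5.7446$)
$k = \left(-119 + \sqrt{33}\right)^{2} \approx 12827.0$
$\frac{1}{k} = \frac{1}{\left(119 - \sqrt{33}\right)^{2}}$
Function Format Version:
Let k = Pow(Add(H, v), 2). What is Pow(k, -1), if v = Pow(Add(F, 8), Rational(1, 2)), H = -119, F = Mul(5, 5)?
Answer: Pow(Add(119, Mul(-1, Pow(33, Rational(1, 2)))), -2) ≈ 7.7962e-5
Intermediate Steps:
F = 25
v = Pow(33, Rational(1, 2)) (v = Pow(Add(25, 8), Rational(1, 2)) = Pow(33, Rational(1, 2)) ≈ 5.7446)
k = Pow(Add(-119, Pow(33, Rational(1, 2))), 2) ≈ 12827.
Pow(k, -1) = Pow(Pow(Add(119, Mul(-1, Pow(33, Rational(1, 2)))), 2), -1) = Pow(Add(119, Mul(-1, Pow(33, Rational(1, 2)))), -2)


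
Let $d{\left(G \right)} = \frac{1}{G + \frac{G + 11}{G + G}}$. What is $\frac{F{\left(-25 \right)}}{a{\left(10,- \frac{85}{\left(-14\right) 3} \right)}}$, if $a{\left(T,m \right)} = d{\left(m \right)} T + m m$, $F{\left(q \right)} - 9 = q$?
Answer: $- \frac{66015936}{24771125} \approx -2.665$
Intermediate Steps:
$d{\left(G \right)} = \frac{1}{G + \frac{11 + G}{2 G}}$
$F{\left(q \right)} = 9 + q$
$a{\left(T,m \right)} = m^{2} + \frac{2 T m}{11 + m + 2 m^{2}}$ ($a{\left(T,m \right)} = \frac{2 m}{11 + m + 2 m^{2}} T + m m = \frac{2 T m}{11 + m + 2 m^{2}} + m^{2} = m^{2} + \frac{2 T m}{11 + m + 2 m^{2}}$)
$\frac{F{\left(-25 \right)}}{a{\left(10,- \frac{85}{\left(-14\right) 3} \right)}} = \frac{9 - 25}{- \frac{85}{\left(-14\right) 3} \frac{1}{11 - \frac{85}{\left(-14\right) 3} + 2 \left(- \frac{85}{\left(-14\right) 3}\right)^{2}} \left(2 \cdot 10 + - \frac{85}{\left(-14\right) 3} \left(11 - \frac{85}{\left(-14\right) 3} + 2 \left(- \frac{85}{\left(-14\right) 3}\right)^{2}\right)\right)} = - \frac{16}{- \frac{85}{-42} \frac{1}{11 - \frac{85}{-42} + 2 \left(- \frac{85}{-42}\right)^{2}} \left(20 + - \frac{85}{-42} \left(11 - \frac{85}{-42} + 2 \left(- \frac{85}{-42}\right)^{2}\right)\right)} = - \frac{16}{\left(-85\right) \left(- \frac{1}{42}\right) \frac{1}{11 - - \frac{85}{42} + 2 \left(\left(-85\right) \left(- \frac{1}{42}\right)\right)^{2}} \left(20 + \left(-85\right) \left(- \frac{1}{42}\right) \left(11 - - \frac{85}{42} + 2 \left(\left(-85\right) \left(- \frac{1}{42}\right)\right)^{2}\right)\right)} = - \frac{16}{\frac{85}{42} \frac{1}{11 + \frac{85}{42} + 2 \left(\frac{85}{42}\right)^{2}} \left(20 + \frac{85 \left(11 + \frac{85}{42} + 2 \left(\frac{85}{42}\right)^{2}\right)}{42}\right)} = - \frac{16}{\frac{85}{42} \frac{1}{11 + \frac{85}{42} + 2 \cdot \frac{7225}{1764}} \left(20 + \frac{85 \left(11 + \frac{85}{42} + 2 \cdot \frac{7225}{1764}\right)}{42}\right)} = - \frac{16}{\frac{85}{42} \frac{1}{11 + \frac{85}{42} + \frac{7225}{882}} \left(20 + \frac{85 \left(11 + \frac{85}{42} + \frac{7225}{882}\right)}{42}\right)} = - \frac{16}{\frac{85}{42} \frac{1}{\frac{9356}{441}} \left(20 + \frac{85}{42} \cdot \frac{9356}{441}\right)} = - \frac{16}{\frac{85}{42} \cdot \frac{441}{9356} \left(20 + \frac{397630}{9261}\right)} = - \frac{16}{\frac{85}{42} \cdot \frac{441}{9356} \cdot \frac{582850}{9261}} = - \frac{16}{\frac{24771125}{4125996}} = \left(-16\right) \frac{4125996}{24771125} = - \frac{66015936}{24771125}$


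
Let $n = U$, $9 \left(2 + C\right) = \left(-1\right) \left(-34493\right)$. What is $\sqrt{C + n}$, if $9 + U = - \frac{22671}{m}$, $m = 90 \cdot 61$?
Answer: $\frac{\sqrt{12784178090}}{1830} \approx 61.785$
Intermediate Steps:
$C = \frac{34475}{9}$ ($C = -2 + \frac{\left(-1\right) \left(-34493\right)}{9} = -2 + \frac{1}{9} \cdot 34493 = -2 + \frac{34493}{9} = \frac{34475}{9} \approx 3830.6$)
$m = 5490$
$U = - \frac{8009}{610}$ ($U = -9 - \frac{22671}{5490} = -9 - \frac{2519}{610} = - \frac{8009}{610} \approx -13.13$)
$n = - \frac{8009}{610} \approx -13.13$
$\sqrt{C + n} = \sqrt{\frac{34475}{9} - \frac{8009}{610}} = \sqrt{\frac{20957669}{5490}} = \frac{\sqrt{12784178090}}{1830}$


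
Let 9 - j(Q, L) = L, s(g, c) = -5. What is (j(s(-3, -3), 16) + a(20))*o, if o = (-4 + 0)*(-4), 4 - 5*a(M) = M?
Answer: -816/5 ≈ -163.20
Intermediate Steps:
j(Q, L) = 9 - L
a(M) = ⅘ - M/5
o = 16 (o = -4*(-4) = 16)
(j(s(-3, -3), 16) + a(20))*o = ((9 - 1*16) + (⅘ - ⅕*20))*16 = ((9 - 16) + (⅘ - 4))*16 = (-7 - 16/5)*16 = -51/5*16 = -816/5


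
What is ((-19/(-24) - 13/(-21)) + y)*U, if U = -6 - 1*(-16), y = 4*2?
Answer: 2635/28 ≈ 94.107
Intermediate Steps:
y = 8
U = 10 (U = -6 + 16 = 10)
((-19/(-24) - 13/(-21)) + y)*U = ((-19/(-24) - 13/(-21)) + 8)*10 = ((-19*(-1/24) - 13*(-1/21)) + 8)*10 = ((19/24 + 13/21) + 8)*10 = (79/56 + 8)*10 = (527/56)*10 = 2635/28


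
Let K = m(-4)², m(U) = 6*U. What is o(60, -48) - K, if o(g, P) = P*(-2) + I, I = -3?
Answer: -483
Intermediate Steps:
o(g, P) = -3 - 2*P (o(g, P) = P*(-2) - 3 = -2*P - 3 = -3 - 2*P)
K = 576 (K = (6*(-4))² = (-24)² = 576)
o(60, -48) - K = (-3 - 2*(-48)) - 1*576 = (-3 + 96) - 576 = 93 - 576 = -483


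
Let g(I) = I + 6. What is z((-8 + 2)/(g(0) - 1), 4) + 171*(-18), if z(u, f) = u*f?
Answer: -15414/5 ≈ -3082.8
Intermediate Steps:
g(I) = 6 + I
z(u, f) = f*u
z((-8 + 2)/(g(0) - 1), 4) + 171*(-18) = 4*((-8 + 2)/((6 + 0) - 1)) + 171*(-18) = 4*(-6/(6 - 1)) - 3078 = 4*(-6/5) - 3078 = -24/5 - 3078 = -15414/5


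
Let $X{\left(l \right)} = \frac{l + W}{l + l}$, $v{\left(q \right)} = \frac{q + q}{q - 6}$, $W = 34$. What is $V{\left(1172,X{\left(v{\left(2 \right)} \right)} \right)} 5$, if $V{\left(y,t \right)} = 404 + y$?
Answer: $7880$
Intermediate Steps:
$v{\left(q \right)} = \frac{2 q}{-6 + q}$
$X{\left(l \right)} = \frac{34 + l}{2 l}$ ($X{\left(l \right)} = \frac{l + 34}{l + l} = \frac{34 + l}{2 l}$)
$V{\left(1172,X{\left(v{\left(2 \right)} \right)} \right)} 5 = \left(404 + 1172\right) 5 = 1576 \cdot 5 = 7880$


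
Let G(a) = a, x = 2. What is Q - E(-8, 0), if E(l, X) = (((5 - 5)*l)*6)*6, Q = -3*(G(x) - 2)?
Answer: 0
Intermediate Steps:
Q = 0 (Q = -3*(2 - 2) = -3*0 = 0)
E(l, X) = 0 (E(l, X) = ((0*l)*6)*6 = (0*6)*6 = 0*6 = 0)
Q - E(-8, 0) = 0 - 1*0 = 0 + 0 = 0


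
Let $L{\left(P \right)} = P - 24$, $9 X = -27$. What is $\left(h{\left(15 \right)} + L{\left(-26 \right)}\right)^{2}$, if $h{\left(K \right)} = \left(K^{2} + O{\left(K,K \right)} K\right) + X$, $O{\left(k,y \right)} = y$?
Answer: $157609$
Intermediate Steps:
$X = -3$ ($X = \frac{1}{9} \left(-27\right) = -3$)
$L{\left(P \right)} = -24 + P$
$h{\left(K \right)} = -3 + 2 K^{2}$ ($h{\left(K \right)} = \left(K^{2} + K K\right) - 3 = \left(K^{2} + K^{2}\right) - 3 = 2 K^{2} - 3 = -3 + 2 K^{2}$)
$\left(h{\left(15 \right)} + L{\left(-26 \right)}\right)^{2} = \left(\left(-3 + 2 \cdot 15^{2}\right) - 50\right)^{2} = \left(\left(-3 + 2 \cdot 225\right) - 50\right)^{2} = \left(\left(-3 + 450\right) - 50\right)^{2} = \left(447 - 50\right)^{2} = 397^{2} = 157609$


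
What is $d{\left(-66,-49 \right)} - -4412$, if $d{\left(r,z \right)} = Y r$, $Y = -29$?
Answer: $6326$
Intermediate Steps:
$d{\left(r,z \right)} = - 29 r$
$d{\left(-66,-49 \right)} - -4412 = \left(-29\right) \left(-66\right) - -4412 = 1914 + 4412 = 6326$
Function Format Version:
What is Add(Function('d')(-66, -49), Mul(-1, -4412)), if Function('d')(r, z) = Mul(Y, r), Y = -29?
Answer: 6326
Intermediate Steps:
Function('d')(r, z) = Mul(-29, r)
Add(Function('d')(-66, -49), Mul(-1, -4412)) = Add(Mul(-29, -66), Mul(-1, -4412)) = Add(1914, 4412) = 6326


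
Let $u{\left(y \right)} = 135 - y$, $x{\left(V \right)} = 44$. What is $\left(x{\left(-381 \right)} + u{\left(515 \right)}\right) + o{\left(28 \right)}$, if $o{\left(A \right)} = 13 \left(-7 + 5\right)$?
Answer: $-362$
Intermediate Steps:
$o{\left(A \right)} = -26$ ($o{\left(A \right)} = 13 \left(-2\right) = -26$)
$\left(x{\left(-381 \right)} + u{\left(515 \right)}\right) + o{\left(28 \right)} = \left(44 + \left(135 - 515\right)\right) - 26 = \left(44 - 380\right) - 26 = -336 - 26 = -362$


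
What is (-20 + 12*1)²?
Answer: 64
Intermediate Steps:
(-20 + 12*1)² = (-20 + 12)² = (-8)² = 64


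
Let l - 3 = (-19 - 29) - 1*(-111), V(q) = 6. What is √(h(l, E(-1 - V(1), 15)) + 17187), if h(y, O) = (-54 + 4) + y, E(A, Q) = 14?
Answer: √17203 ≈ 131.16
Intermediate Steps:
l = 66 (l = 3 + ((-19 - 29) - 1*(-111)) = 3 + (-48 + 111) = 3 + 63 = 66)
h(y, O) = -50 + y
√(h(l, E(-1 - V(1), 15)) + 17187) = √((-50 + 66) + 17187) = √(16 + 17187) = √17203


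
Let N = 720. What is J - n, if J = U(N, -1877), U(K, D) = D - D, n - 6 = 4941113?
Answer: -4941119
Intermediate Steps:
n = 4941119 (n = 6 + 4941113 = 4941119)
U(K, D) = 0
J = 0
J - n = 0 - 1*4941119 = 0 - 4941119 = -4941119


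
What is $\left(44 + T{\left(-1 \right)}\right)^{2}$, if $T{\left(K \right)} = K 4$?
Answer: $1600$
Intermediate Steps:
$T{\left(K \right)} = 4 K$
$\left(44 + T{\left(-1 \right)}\right)^{2} = \left(44 + 4 \left(-1\right)\right)^{2} = \left(44 - 4\right)^{2} = 40^{2} = 1600$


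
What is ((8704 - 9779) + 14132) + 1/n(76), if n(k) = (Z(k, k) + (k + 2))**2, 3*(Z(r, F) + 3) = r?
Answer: 1182977266/90601 ≈ 13057.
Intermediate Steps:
Z(r, F) = -3 + r/3
n(k) = (-1 + 4*k/3)**2 (n(k) = ((-3 + k/3) + (k + 2))**2 = ((-3 + k/3) + (2 + k))**2 = (-1 + 4*k/3)**2)
((8704 - 9779) + 14132) + 1/n(76) = ((8704 - 9779) + 14132) + 1/((-3 + 4*76)**2/9) = (-1075 + 14132) + 1/((-3 + 304)**2/9) = 13057 + 1/((1/9)*301**2) = 13057 + 1/((1/9)*90601) = 13057 + 1/(90601/9) = 13057 + 9/90601 = 1182977266/90601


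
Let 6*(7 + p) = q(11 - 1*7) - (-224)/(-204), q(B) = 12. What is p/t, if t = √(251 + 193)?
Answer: -793*√111/33966 ≈ -0.24597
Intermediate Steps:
p = -793/153 (p = -7 + (12 - (-224)/(-204))/6 = -7 + (12 - (-224)*(-1)/204)/6 = -7 + (12 - 1*56/51)/6 = -7 + (12 - 56/51)/6 = -7 + (⅙)*(556/51) = -7 + 278/153 = -793/153 ≈ -5.1830)
t = 2*√111 (t = √444 = 2*√111 ≈ 21.071)
p/t = -793*√111/222/153 = -793*√111/33966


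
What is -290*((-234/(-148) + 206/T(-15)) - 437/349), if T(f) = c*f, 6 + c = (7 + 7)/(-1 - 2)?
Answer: -48425331/103304 ≈ -468.77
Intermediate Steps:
c = -32/3 (c = -6 + (7 + 7)/(-1 - 2) = -6 + 14/(-3) = -6 + 14*(-1/3) = -6 - 14/3 = -32/3 ≈ -10.667)
T(f) = -32*f/3
-290*((-234/(-148) + 206/T(-15)) - 437/349) = -290*((-234/(-148) + 206/((-32/3*(-15)))) - 437/349) = -290*((-234*(-1/148) + 206/160) - 437*1/349) = -290*((117/74 + 206*(1/160)) - 437/349) = -290*((117/74 + 103/80) - 437/349) = -290*(8491/2960 - 437/349) = -290*1669839/1033040 = -48425331/103304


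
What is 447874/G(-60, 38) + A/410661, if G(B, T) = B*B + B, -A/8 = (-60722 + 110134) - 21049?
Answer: 30520190759/242289990 ≈ 125.97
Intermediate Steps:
A = -226904 (A = -8*((-60722 + 110134) - 21049) = -8*(49412 - 21049) = -8*28363 = -226904)
G(B, T) = B + B**2 (G(B, T) = B**2 + B = B + B**2)
447874/G(-60, 38) + A/410661 = 447874/((-60*(1 - 60))) - 226904/410661 = 447874/((-60*(-59))) - 226904*1/410661 = 447874/3540 - 226904/410661 = 447874*(1/3540) - 226904/410661 = 223937/1770 - 226904/410661 = 30520190759/242289990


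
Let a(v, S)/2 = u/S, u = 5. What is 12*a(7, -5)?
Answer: -24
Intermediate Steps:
a(v, S) = 10/S (a(v, S) = 2*(5/S) = 10/S)
12*a(7, -5) = 12*(10/(-5)) = 12*(10*(-1/5)) = 12*(-2) = -24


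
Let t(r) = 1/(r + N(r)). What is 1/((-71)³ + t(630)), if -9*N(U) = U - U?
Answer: -630/225483929 ≈ -2.7940e-6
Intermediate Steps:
N(U) = 0 (N(U) = -(U - U)/9 = -⅑*0 = 0)
t(r) = 1/r (t(r) = 1/(r + 0) = 1/r)
1/((-71)³ + t(630)) = 1/((-71)³ + 1/630) = 1/(-357911 + 1/630) = 1/(-225483929/630) = -630/225483929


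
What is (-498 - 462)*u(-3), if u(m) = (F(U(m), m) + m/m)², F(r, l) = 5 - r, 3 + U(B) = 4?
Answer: -24000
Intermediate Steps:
U(B) = 1 (U(B) = -3 + 4 = 1)
u(m) = 25 (u(m) = ((5 - 1*1) + m/m)² = ((5 - 1) + 1)² = (4 + 1)² = 5² = 25)
(-498 - 462)*u(-3) = (-498 - 462)*25 = -960*25 = -24000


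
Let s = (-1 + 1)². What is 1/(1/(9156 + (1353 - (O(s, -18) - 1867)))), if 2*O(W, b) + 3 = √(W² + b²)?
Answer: 24737/2 ≈ 12369.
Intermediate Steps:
s = 0 (s = 0² = 0)
O(W, b) = -3/2 + √(W² + b²)/2
1/(1/(9156 + (1353 - (O(s, -18) - 1867)))) = 1/(1/(9156 + (1353 - ((-3/2 + √(0² + (-18)²)/2) - 1867)))) = 1/(1/(9156 + (1353 - ((-3/2 + √(0 + 324)/2) - 1867)))) = 1/(1/(9156 + (1353 - ((-3/2 + √324/2) - 1867)))) = 1/(1/(9156 + (1353 - ((-3/2 + (½)*18) - 1867)))) = 1/(1/(9156 + (1353 - ((-3/2 + 9) - 1867)))) = 1/(1/(9156 + (1353 - (15/2 - 1867)))) = 1/(1/(9156 + (1353 - 1*(-3719/2)))) = 1/(1/(9156 + (1353 + 3719/2))) = 1/(1/(9156 + 6425/2)) = 1/(1/(24737/2)) = 1/(2/24737) = 24737/2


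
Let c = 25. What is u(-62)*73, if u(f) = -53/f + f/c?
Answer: -183887/1550 ≈ -118.64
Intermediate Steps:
u(f) = -53/f + f/25
u(-62)*73 = (-53/(-62) + (1/25)*(-62))*73 = (-53*(-1/62) - 62/25)*73 = (53/62 - 62/25)*73 = -2519/1550*73 = -183887/1550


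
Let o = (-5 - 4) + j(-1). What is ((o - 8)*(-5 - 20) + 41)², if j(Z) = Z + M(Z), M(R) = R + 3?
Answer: 194481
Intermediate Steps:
M(R) = 3 + R
j(Z) = 3 + 2*Z (j(Z) = Z + (3 + Z) = 3 + 2*Z)
o = -8 (o = (-5 - 4) + (3 + 2*(-1)) = -9 + (3 - 2) = -9 + 1 = -8)
((o - 8)*(-5 - 20) + 41)² = ((-8 - 8)*(-5 - 20) + 41)² = (-16*(-25) + 41)² = (400 + 41)² = 441² = 194481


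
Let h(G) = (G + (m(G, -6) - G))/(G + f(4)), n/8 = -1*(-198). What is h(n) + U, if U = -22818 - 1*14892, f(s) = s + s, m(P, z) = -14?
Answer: -30017167/796 ≈ -37710.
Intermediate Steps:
f(s) = 2*s
n = 1584 (n = 8*(-1*(-198)) = 8*198 = 1584)
U = -37710 (U = -22818 - 14892 = -37710)
h(G) = -14/(8 + G) (h(G) = (G + (-14 - G))/(G + 2*4) = -14/(G + 8) = -14/(8 + G))
h(n) + U = -14/(8 + 1584) - 37710 = -14/1592 - 37710 = -14*1/1592 - 37710 = -7/796 - 37710 = -30017167/796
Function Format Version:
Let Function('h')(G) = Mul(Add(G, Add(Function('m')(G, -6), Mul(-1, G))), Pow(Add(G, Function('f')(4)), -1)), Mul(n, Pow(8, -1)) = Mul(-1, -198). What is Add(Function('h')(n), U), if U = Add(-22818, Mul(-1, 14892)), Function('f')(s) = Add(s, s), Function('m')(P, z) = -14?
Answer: Rational(-30017167, 796) ≈ -37710.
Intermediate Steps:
Function('f')(s) = Mul(2, s)
n = 1584 (n = Mul(8, Mul(-1, -198)) = Mul(8, 198) = 1584)
U = -37710 (U = Add(-22818, -14892) = -37710)
Function('h')(G) = Mul(-14, Pow(Add(8, G), -1)) (Function('h')(G) = Mul(Add(G, Add(-14, Mul(-1, G))), Pow(Add(G, Mul(2, 4)), -1)) = Mul(-14, Pow(Add(G, 8), -1)) = Mul(-14, Pow(Add(8, G), -1)))
Add(Function('h')(n), U) = Add(Mul(-14, Pow(Add(8, 1584), -1)), -37710) = Add(Mul(-14, Pow(1592, -1)), -37710) = Add(Mul(-14, Rational(1, 1592)), -37710) = Add(Rational(-7, 796), -37710) = Rational(-30017167, 796)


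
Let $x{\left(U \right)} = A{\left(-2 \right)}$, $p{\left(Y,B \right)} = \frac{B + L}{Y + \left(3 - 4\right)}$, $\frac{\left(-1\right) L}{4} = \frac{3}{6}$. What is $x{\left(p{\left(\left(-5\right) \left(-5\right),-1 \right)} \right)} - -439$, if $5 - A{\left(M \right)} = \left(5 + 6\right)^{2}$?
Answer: $323$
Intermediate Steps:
$L = -2$ ($L = - 4 \cdot \frac{3}{6} = - 4 \cdot 3 \cdot \frac{1}{6} = \left(-4\right) \frac{1}{2} = -2$)
$A{\left(M \right)} = -116$ ($A{\left(M \right)} = 5 - \left(5 + 6\right)^{2} = 5 - 11^{2} = 5 - 121 = -116$)
$p{\left(Y,B \right)} = \frac{-2 + B}{-1 + Y}$ ($p{\left(Y,B \right)} = \frac{B - 2}{Y + \left(3 - 4\right)} = \frac{-2 + B}{Y - 1} = \frac{-2 + B}{-1 + Y}$)
$x{\left(U \right)} = -116$
$x{\left(p{\left(\left(-5\right) \left(-5\right),-1 \right)} \right)} - -439 = -116 - -439 = -116 + 439 = 323$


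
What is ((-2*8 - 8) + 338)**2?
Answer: 98596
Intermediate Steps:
((-2*8 - 8) + 338)**2 = ((-16 - 8) + 338)**2 = (-24 + 338)**2 = 314**2 = 98596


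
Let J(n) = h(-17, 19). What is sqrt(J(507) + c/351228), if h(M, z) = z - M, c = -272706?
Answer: sqrt(120700497346)/58538 ≈ 5.9349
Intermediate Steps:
J(n) = 36 (J(n) = 19 - 1*(-17) = 19 + 17 = 36)
sqrt(J(507) + c/351228) = sqrt(36 - 272706/351228) = sqrt(36 - 272706*1/351228) = sqrt(36 - 45451/58538) = sqrt(2061917/58538) = sqrt(120700497346)/58538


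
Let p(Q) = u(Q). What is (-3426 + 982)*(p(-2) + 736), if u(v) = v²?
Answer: -1808560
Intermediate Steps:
p(Q) = Q²
(-3426 + 982)*(p(-2) + 736) = (-3426 + 982)*((-2)² + 736) = -2444*(4 + 736) = -2444*740 = -1808560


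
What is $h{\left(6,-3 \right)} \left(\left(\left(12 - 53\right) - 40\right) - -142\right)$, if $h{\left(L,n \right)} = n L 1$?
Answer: $-1098$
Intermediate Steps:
$h{\left(L,n \right)} = L n$ ($h{\left(L,n \right)} = L n 1 = L n$)
$h{\left(6,-3 \right)} \left(\left(\left(12 - 53\right) - 40\right) - -142\right) = 6 \left(-3\right) \left(\left(\left(12 - 53\right) - 40\right) - -142\right) = - 18 \left(\left(-41 - 40\right) + 142\right) = - 18 \left(-81 + 142\right) = \left(-18\right) 61 = -1098$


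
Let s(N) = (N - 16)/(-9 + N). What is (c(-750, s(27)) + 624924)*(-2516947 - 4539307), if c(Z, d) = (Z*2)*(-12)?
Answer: -4536635046696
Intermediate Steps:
s(N) = (-16 + N)/(-9 + N)
c(Z, d) = -24*Z (c(Z, d) = (2*Z)*(-12) = -24*Z)
(c(-750, s(27)) + 624924)*(-2516947 - 4539307) = (-24*(-750) + 624924)*(-2516947 - 4539307) = (18000 + 624924)*(-7056254) = 642924*(-7056254) = -4536635046696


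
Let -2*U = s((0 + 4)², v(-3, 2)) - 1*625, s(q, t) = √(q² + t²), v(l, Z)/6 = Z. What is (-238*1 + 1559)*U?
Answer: 799205/2 ≈ 3.9960e+5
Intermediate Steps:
v(l, Z) = 6*Z
U = 605/2 (U = -(√(((0 + 4)²)² + (6*2)²) - 1*625)/2 = -(√((4²)² + 12²) - 625)/2 = -(√(16² + 144) - 625)/2 = -(√(256 + 144) - 625)/2 = -(√400 - 625)/2 = -(20 - 625)/2 = -½*(-605) = 605/2 ≈ 302.50)
(-238*1 + 1559)*U = (-238*1 + 1559)*(605/2) = (-238 + 1559)*(605/2) = 1321*(605/2) = 799205/2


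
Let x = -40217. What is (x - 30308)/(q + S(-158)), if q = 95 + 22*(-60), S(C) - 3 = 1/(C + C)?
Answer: 22285900/386153 ≈ 57.713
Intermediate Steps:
S(C) = 3 + 1/(2*C) (S(C) = 3 + 1/(C + C) = 3 + 1/(2*C))
q = -1225 (q = 95 - 1320 = -1225)
(x - 30308)/(q + S(-158)) = (-40217 - 30308)/(-1225 + (3 + (½)/(-158))) = -70525/(-1225 + (3 + (½)*(-1/158))) = -70525/(-1225 + (3 - 1/316)) = -70525/(-1225 + 947/316) = -70525/(-386153/316) = -70525*(-316/386153) = 22285900/386153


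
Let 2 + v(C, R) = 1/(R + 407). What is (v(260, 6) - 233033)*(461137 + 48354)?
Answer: -49035173621914/413 ≈ -1.1873e+11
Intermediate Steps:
v(C, R) = -2 + 1/(407 + R) (v(C, R) = -2 + 1/(R + 407) = -2 + 1/(407 + R))
(v(260, 6) - 233033)*(461137 + 48354) = ((-813 - 2*6)/(407 + 6) - 233033)*(461137 + 48354) = ((-813 - 12)/413 - 233033)*509491 = ((1/413)*(-825) - 233033)*509491 = (-825/413 - 233033)*509491 = -96243454/413*509491 = -49035173621914/413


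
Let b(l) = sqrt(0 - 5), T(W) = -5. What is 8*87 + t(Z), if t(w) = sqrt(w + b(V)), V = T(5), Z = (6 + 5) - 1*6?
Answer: 696 + sqrt(5 + I*sqrt(5)) ≈ 698.29 + 0.48848*I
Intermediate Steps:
Z = 5 (Z = 11 - 6 = 5)
V = -5
b(l) = I*sqrt(5) (b(l) = sqrt(-5) = I*sqrt(5))
t(w) = sqrt(w + I*sqrt(5))
8*87 + t(Z) = 8*87 + sqrt(5 + I*sqrt(5)) = 696 + sqrt(5 + I*sqrt(5))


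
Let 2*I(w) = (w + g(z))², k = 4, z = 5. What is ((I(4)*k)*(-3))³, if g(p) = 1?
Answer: -3375000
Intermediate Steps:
I(w) = (1 + w)²/2 (I(w) = (w + 1)²/2 = (1 + w)²/2)
((I(4)*k)*(-3))³ = ((((1 + 4)²/2)*4)*(-3))³ = ((((½)*5²)*4)*(-3))³ = ((((½)*25)*4)*(-3))³ = (((25/2)*4)*(-3))³ = (50*(-3))³ = (-150)³ = -3375000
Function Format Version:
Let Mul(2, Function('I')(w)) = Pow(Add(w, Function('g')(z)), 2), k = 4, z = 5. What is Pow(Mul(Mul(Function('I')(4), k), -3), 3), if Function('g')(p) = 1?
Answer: -3375000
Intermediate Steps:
Function('I')(w) = Mul(Rational(1, 2), Pow(Add(1, w), 2)) (Function('I')(w) = Mul(Rational(1, 2), Pow(Add(w, 1), 2)) = Mul(Rational(1, 2), Pow(Add(1, w), 2)))
Pow(Mul(Mul(Function('I')(4), k), -3), 3) = Pow(Mul(Mul(Mul(Rational(1, 2), Pow(Add(1, 4), 2)), 4), -3), 3) = Pow(Mul(Mul(Mul(Rational(1, 2), Pow(5, 2)), 4), -3), 3) = Pow(Mul(Mul(Mul(Rational(1, 2), 25), 4), -3), 3) = Pow(Mul(Mul(Rational(25, 2), 4), -3), 3) = Pow(Mul(50, -3), 3) = Pow(-150, 3) = -3375000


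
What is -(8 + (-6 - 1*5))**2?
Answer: -9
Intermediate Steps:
-(8 + (-6 - 1*5))**2 = -(8 + (-6 - 5))**2 = -(8 - 11)**2 = -1*(-3)**2 = -1*9 = -9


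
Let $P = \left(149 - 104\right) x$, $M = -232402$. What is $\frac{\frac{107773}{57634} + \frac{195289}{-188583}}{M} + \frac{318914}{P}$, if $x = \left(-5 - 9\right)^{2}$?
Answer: $\frac{67129507225292913763}{1856557920059462340} \approx 36.158$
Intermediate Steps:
$x = 196$ ($x = \left(-14\right)^{2} = 196$)
$P = 8820$ ($P = \left(149 - 104\right) 196 = 45 \cdot 196 = 8820$)
$\frac{\frac{107773}{57634} + \frac{195289}{-188583}}{M} + \frac{318914}{P} = \frac{\frac{107773}{57634} + \frac{195289}{-188583}}{-232402} + \frac{318914}{8820} = \left(107773 \cdot \frac{1}{57634} + 195289 \left(- \frac{1}{188583}\right)\right) \left(- \frac{1}{232402}\right) + 318914 \cdot \frac{1}{8820} = \left(\frac{107773}{57634} - \frac{195289}{188583}\right) \left(- \frac{1}{232402}\right) + \frac{159457}{4410} = \frac{9068869433}{10868792622} \left(- \frac{1}{232402}\right) + \frac{159457}{4410} = - \frac{9068869433}{2525929142938044} + \frac{159457}{4410} = \frac{67129507225292913763}{1856557920059462340}$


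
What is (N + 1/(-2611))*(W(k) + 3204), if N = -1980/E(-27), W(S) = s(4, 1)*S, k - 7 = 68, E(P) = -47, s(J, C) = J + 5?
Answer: 20053394307/122717 ≈ 1.6341e+5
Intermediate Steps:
s(J, C) = 5 + J
k = 75 (k = 7 + 68 = 75)
W(S) = 9*S (W(S) = (5 + 4)*S = 9*S)
N = 1980/47 (N = -1980/(-47) = -1980*(-1/47) = 1980/47 ≈ 42.128)
(N + 1/(-2611))*(W(k) + 3204) = (1980/47 + 1/(-2611))*(9*75 + 3204) = (1980/47 - 1/2611)*(675 + 3204) = (5169733/122717)*3879 = 20053394307/122717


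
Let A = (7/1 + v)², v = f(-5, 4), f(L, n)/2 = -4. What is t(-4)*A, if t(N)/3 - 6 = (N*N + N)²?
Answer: 450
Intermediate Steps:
t(N) = 18 + 3*(N + N²)² (t(N) = 18 + 3*(N*N + N)² = 18 + 3*(N² + N)² = 18 + 3*(N + N²)²)
f(L, n) = -8 (f(L, n) = 2*(-4) = -8)
v = -8
A = 1 (A = (7/1 - 8)² = (7*1 - 8)² = (7 - 8)² = (-1)² = 1)
t(-4)*A = (18 + 3*(-4)²*(1 - 4)²)*1 = (18 + 3*16*(-3)²)*1 = (18 + 3*16*9)*1 = (18 + 432)*1 = 450*1 = 450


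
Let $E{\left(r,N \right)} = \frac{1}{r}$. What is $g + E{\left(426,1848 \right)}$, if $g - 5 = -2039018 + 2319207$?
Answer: $\frac{119362645}{426} \approx 2.8019 \cdot 10^{5}$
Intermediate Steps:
$g = 280194$ ($g = 5 + \left(-2039018 + 2319207\right) = 5 + 280189 = 280194$)
$g + E{\left(426,1848 \right)} = 280194 + \frac{1}{426} = \frac{119362645}{426}$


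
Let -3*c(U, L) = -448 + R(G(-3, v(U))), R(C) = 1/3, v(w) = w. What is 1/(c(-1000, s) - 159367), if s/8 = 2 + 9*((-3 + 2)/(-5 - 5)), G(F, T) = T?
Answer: -9/1432960 ≈ -6.2807e-6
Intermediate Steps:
R(C) = ⅓
s = 116/5 (s = 8*(2 + 9*((-3 + 2)/(-5 - 5))) = 8*(2 + 9*(-1/(-10))) = 8*(2 + 9*(-1*(-⅒))) = 8*(2 + 9*(⅒)) = 8*(2 + 9/10) = 8*(29/10) = 116/5 ≈ 23.200)
c(U, L) = 1343/9 (c(U, L) = -(-448 + ⅓)/3 = -⅓*(-1343/3) = 1343/9)
1/(c(-1000, s) - 159367) = 1/(1343/9 - 159367) = 1/(-1432960/9) = -9/1432960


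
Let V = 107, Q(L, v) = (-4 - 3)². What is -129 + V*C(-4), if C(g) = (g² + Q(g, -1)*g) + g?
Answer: -19817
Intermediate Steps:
Q(L, v) = 49 (Q(L, v) = (-7)² = 49)
C(g) = g² + 50*g (C(g) = (g² + 49*g) + g = g² + 50*g)
-129 + V*C(-4) = -129 + 107*(-4*(50 - 4)) = -129 + 107*(-4*46) = -129 + 107*(-184) = -129 - 19688 = -19817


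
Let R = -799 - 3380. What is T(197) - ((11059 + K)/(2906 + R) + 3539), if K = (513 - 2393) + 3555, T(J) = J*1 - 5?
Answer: -4247997/1273 ≈ -3337.0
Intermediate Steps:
R = -4179
T(J) = -5 + J (T(J) = J - 5 = -5 + J)
K = 1675 (K = -1880 + 3555 = 1675)
T(197) - ((11059 + K)/(2906 + R) + 3539) = (-5 + 197) - ((11059 + 1675)/(2906 - 4179) + 3539) = 192 - (12734/(-1273) + 3539) = 192 - (12734*(-1/1273) + 3539) = 192 - (-12734/1273 + 3539) = 192 - 1*4492413/1273 = 192 - 4492413/1273 = -4247997/1273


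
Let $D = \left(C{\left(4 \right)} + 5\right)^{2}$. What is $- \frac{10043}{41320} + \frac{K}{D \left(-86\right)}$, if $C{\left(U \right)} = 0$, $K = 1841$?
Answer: $- \frac{9766257}{8883800} \approx -1.0993$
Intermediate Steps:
$D = 25$ ($D = \left(0 + 5\right)^{2} = 5^{2} = 25$)
$- \frac{10043}{41320} + \frac{K}{D \left(-86\right)} = - \frac{10043}{41320} + \frac{1841}{25 \left(-86\right)} = \left(-10043\right) \frac{1}{41320} + \frac{1841}{-2150} = - \frac{10043}{41320} + 1841 \left(- \frac{1}{2150}\right) = - \frac{10043}{41320} - \frac{1841}{2150} = - \frac{9766257}{8883800}$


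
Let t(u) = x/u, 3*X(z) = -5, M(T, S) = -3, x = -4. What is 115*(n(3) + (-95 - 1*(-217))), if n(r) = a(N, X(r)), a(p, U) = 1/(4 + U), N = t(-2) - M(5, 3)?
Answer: 98555/7 ≈ 14079.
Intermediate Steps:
X(z) = -5/3 (X(z) = (1/3)*(-5) = -5/3)
t(u) = -4/u
N = 5 (N = -4/(-2) - 1*(-3) = -4*(-1/2) + 3 = 2 + 3 = 5)
n(r) = 3/7 (n(r) = 1/(4 - 5/3) = 1/(7/3) = 3/7)
115*(n(3) + (-95 - 1*(-217))) = 115*(3/7 + (-95 - 1*(-217))) = 115*(3/7 + (-95 + 217)) = 115*(3/7 + 122) = 115*(857/7) = 98555/7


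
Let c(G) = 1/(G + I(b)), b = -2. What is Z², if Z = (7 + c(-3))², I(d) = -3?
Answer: 2825761/1296 ≈ 2180.4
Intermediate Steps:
c(G) = 1/(-3 + G) (c(G) = 1/(G - 3) = 1/(-3 + G))
Z = 1681/36 (Z = (7 + 1/(-3 - 3))² = (7 + 1/(-6))² = (7 - ⅙)² = (41/6)² = 1681/36 ≈ 46.694)
Z² = (1681/36)² = 2825761/1296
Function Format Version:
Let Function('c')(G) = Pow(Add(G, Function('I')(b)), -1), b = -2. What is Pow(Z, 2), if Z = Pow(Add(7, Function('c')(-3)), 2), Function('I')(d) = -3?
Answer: Rational(2825761, 1296) ≈ 2180.4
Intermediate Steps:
Function('c')(G) = Pow(Add(-3, G), -1) (Function('c')(G) = Pow(Add(G, -3), -1) = Pow(Add(-3, G), -1))
Z = Rational(1681, 36) (Z = Pow(Add(7, Pow(Add(-3, -3), -1)), 2) = Pow(Add(7, Pow(-6, -1)), 2) = Pow(Add(7, Rational(-1, 6)), 2) = Pow(Rational(41, 6), 2) = Rational(1681, 36) ≈ 46.694)
Pow(Z, 2) = Pow(Rational(1681, 36), 2) = Rational(2825761, 1296)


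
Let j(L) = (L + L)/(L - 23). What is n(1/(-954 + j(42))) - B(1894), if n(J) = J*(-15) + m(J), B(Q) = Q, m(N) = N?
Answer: -17085641/9021 ≈ -1894.0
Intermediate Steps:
j(L) = 2*L/(-23 + L) (j(L) = (2*L)/(-23 + L) = 2*L/(-23 + L))
n(J) = -14*J (n(J) = J*(-15) + J = -15*J + J = -14*J)
n(1/(-954 + j(42))) - B(1894) = -14/(-954 + 2*42/(-23 + 42)) - 1*1894 = -14/(-954 + 2*42/19) - 1894 = -14/(-954 + 2*42*(1/19)) - 1894 = -14/(-954 + 84/19) - 1894 = -14/(-18042/19) - 1894 = -14*(-19/18042) - 1894 = 133/9021 - 1894 = -17085641/9021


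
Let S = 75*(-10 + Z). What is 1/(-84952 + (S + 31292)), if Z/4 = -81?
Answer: -1/78710 ≈ -1.2705e-5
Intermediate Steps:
Z = -324 (Z = 4*(-81) = -324)
S = -25050 (S = 75*(-10 - 324) = 75*(-334) = -25050)
1/(-84952 + (S + 31292)) = 1/(-84952 + (-25050 + 31292)) = 1/(-84952 + 6242) = 1/(-78710) = -1/78710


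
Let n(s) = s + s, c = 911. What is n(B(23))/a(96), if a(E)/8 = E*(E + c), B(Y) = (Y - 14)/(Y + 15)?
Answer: 3/4898048 ≈ 6.1249e-7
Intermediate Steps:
B(Y) = (-14 + Y)/(15 + Y)
a(E) = 8*E*(911 + E) (a(E) = 8*(E*(E + 911)) = 8*(E*(911 + E)) = 8*E*(911 + E))
n(s) = 2*s
n(B(23))/a(96) = (2*((-14 + 23)/(15 + 23)))/((8*96*(911 + 96))) = (2*(9/38))/((8*96*1007)) = (2*((1/38)*9))/773376 = (2*(9/38))*(1/773376) = (9/19)*(1/773376) = 3/4898048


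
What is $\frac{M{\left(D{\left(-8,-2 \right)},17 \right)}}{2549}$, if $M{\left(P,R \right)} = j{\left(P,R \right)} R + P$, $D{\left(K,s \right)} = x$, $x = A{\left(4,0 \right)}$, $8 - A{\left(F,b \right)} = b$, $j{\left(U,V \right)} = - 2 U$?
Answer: $- \frac{264}{2549} \approx -0.10357$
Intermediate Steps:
$A{\left(F,b \right)} = 8 - b$
$x = 8$ ($x = 8 - 0 = 8 + 0 = 8$)
$D{\left(K,s \right)} = 8$
$M{\left(P,R \right)} = P - 2 P R$ ($M{\left(P,R \right)} = - 2 P R + P = P - 2 P R$)
$\frac{M{\left(D{\left(-8,-2 \right)},17 \right)}}{2549} = \frac{8 \left(1 - 34\right)}{2549} = 8 \left(1 - 34\right) \frac{1}{2549} = 8 \left(-33\right) \frac{1}{2549} = \left(-264\right) \frac{1}{2549} = - \frac{264}{2549}$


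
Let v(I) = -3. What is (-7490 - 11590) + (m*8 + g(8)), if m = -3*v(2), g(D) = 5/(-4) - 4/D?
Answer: -76039/4 ≈ -19010.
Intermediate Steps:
g(D) = -5/4 - 4/D (g(D) = 5*(-1/4) - 4/D = -5/4 - 4/D)
m = 9 (m = -3*(-3) = 9)
(-7490 - 11590) + (m*8 + g(8)) = (-7490 - 11590) + (9*8 + (-5/4 - 4/8)) = -19080 + (72 + (-5/4 - 4*1/8)) = -19080 + (72 + (-5/4 - 1/2)) = -19080 + (72 - 7/4) = -19080 + 281/4 = -76039/4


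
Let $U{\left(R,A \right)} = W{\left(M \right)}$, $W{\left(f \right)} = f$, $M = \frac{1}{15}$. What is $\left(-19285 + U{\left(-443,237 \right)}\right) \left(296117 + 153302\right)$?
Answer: $- \frac{130005231806}{15} \approx -8.667 \cdot 10^{9}$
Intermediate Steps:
$M = \frac{1}{15} \approx 0.066667$
$U{\left(R,A \right)} = \frac{1}{15}$
$\left(-19285 + U{\left(-443,237 \right)}\right) \left(296117 + 153302\right) = \left(-19285 + \frac{1}{15}\right) \left(296117 + 153302\right) = \left(- \frac{289274}{15}\right) 449419 = - \frac{130005231806}{15}$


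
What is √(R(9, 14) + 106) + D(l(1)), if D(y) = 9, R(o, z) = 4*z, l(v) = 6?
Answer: 9 + 9*√2 ≈ 21.728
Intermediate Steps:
√(R(9, 14) + 106) + D(l(1)) = √(4*14 + 106) + 9 = √(56 + 106) + 9 = √162 + 9 = 9*√2 + 9 = 9 + 9*√2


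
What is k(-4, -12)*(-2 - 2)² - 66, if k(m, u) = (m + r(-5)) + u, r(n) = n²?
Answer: 78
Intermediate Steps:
k(m, u) = 25 + m + u (k(m, u) = (m + (-5)²) + u = (m + 25) + u = (25 + m) + u = 25 + m + u)
k(-4, -12)*(-2 - 2)² - 66 = (25 - 4 - 12)*(-2 - 2)² - 66 = 9*(-4)² - 66 = 9*16 - 66 = 144 - 66 = 78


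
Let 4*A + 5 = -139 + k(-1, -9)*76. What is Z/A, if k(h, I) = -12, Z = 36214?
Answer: -18107/132 ≈ -137.17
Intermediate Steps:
A = -264 (A = -5/4 + (-139 - 12*76)/4 = -5/4 + (-139 - 912)/4 = -5/4 + (¼)*(-1051) = -5/4 - 1051/4 = -264)
Z/A = 36214/(-264) = 36214*(-1/264) = -18107/132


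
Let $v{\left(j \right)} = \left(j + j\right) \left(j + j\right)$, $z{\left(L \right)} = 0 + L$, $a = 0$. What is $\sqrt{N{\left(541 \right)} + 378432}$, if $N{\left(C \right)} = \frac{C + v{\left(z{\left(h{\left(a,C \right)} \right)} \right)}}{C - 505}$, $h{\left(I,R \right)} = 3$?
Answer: $\frac{\sqrt{13624129}}{6} \approx 615.18$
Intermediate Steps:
$z{\left(L \right)} = L$
$v{\left(j \right)} = 4 j^{2}$ ($v{\left(j \right)} = 2 j 2 j = 4 j^{2}$)
$N{\left(C \right)} = \frac{36 + C}{-505 + C}$ ($N{\left(C \right)} = \frac{C + 4 \cdot 3^{2}}{C - 505} = \frac{C + 4 \cdot 9}{-505 + C} = \frac{C + 36}{-505 + C} = \frac{36 + C}{-505 + C}$)
$\sqrt{N{\left(541 \right)} + 378432} = \sqrt{\frac{36 + 541}{-505 + 541} + 378432} = \sqrt{\frac{1}{36} \cdot 577 + 378432} = \sqrt{\frac{577}{36} + 378432} = \sqrt{\frac{13624129}{36}} = \frac{\sqrt{13624129}}{6}$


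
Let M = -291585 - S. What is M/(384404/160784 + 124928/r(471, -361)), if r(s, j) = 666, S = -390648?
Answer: 1325984803884/2542804577 ≈ 521.47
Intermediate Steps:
M = 99063 (M = -291585 - 1*(-390648) = -291585 + 390648 = 99063)
M/(384404/160784 + 124928/r(471, -361)) = 99063/(384404/160784 + 124928/666) = 99063/(384404*(1/160784) + 124928*(1/666)) = 99063/(96101/40196 + 62464/333) = 99063/(2542804577/13385268) = 99063*(13385268/2542804577) = 1325984803884/2542804577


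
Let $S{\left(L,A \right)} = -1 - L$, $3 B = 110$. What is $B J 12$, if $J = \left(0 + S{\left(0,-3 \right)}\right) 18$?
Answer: $-7920$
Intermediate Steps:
$B = \frac{110}{3}$ ($B = \frac{1}{3} \cdot 110 = \frac{110}{3} \approx 36.667$)
$J = -18$ ($J = \left(0 - 1\right) 18 = \left(-1\right) 18 = -18$)
$B J 12 = \frac{110}{3} \left(-18\right) 12 = \left(-660\right) 12 = -7920$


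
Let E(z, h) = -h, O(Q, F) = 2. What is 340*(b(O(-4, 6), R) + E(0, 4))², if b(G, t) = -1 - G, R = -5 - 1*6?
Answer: 16660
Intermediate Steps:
R = -11 (R = -5 - 6 = -11)
340*(b(O(-4, 6), R) + E(0, 4))² = 340*((-1 - 1*2) - 1*4)² = 340*((-1 - 2) - 4)² = 340*(-3 - 4)² = 340*(-7)² = 340*49 = 16660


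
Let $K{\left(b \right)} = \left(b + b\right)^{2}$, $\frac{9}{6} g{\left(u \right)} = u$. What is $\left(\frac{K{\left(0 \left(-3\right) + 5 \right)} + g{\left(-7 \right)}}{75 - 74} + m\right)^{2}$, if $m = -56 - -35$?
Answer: $\frac{49729}{9} \approx 5525.4$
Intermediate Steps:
$g{\left(u \right)} = \frac{2 u}{3}$
$K{\left(b \right)} = 4 b^{2}$ ($K{\left(b \right)} = \left(2 b\right)^{2} = 4 b^{2}$)
$m = -21$ ($m = -56 + 35 = -21$)
$\left(\frac{K{\left(0 \left(-3\right) + 5 \right)} + g{\left(-7 \right)}}{75 - 74} + m\right)^{2} = \left(\frac{4 \left(0 \left(-3\right) + 5\right)^{2} + \frac{2}{3} \left(-7\right)}{75 - 74} - 21\right)^{2} = \left(\frac{4 \left(0 + 5\right)^{2} - \frac{14}{3}}{1} - 21\right)^{2} = \left(\left(4 \cdot 5^{2} - \frac{14}{3}\right) 1 - 21\right)^{2} = \left(\left(4 \cdot 25 - \frac{14}{3}\right) 1 - 21\right)^{2} = \left(\left(100 - \frac{14}{3}\right) 1 - 21\right)^{2} = \left(\frac{286}{3} \cdot 1 - 21\right)^{2} = \left(\frac{286}{3} - 21\right)^{2} = \left(\frac{223}{3}\right)^{2} = \frac{49729}{9}$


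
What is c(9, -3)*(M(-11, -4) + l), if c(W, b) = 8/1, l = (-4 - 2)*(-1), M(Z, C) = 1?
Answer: 56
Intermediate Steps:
l = 6 (l = -6*(-1) = 6)
c(W, b) = 8 (c(W, b) = 8*1 = 8)
c(9, -3)*(M(-11, -4) + l) = 8*(1 + 6) = 8*7 = 56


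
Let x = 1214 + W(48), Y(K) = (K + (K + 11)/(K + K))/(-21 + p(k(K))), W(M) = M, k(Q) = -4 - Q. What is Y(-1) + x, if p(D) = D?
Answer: 5049/4 ≈ 1262.3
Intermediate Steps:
Y(K) = (K + (11 + K)/(2*K))/(-25 - K) (Y(K) = (K + (K + 11)/(K + K))/(-21 + (-4 - K)) = (K + (11 + K)/((2*K)))/(-25 - K) = (K + (11 + K)*(1/(2*K)))/(-25 - K) = (K + (11 + K)/(2*K))/(-25 - K))
x = 1262 (x = 1214 + 48 = 1262)
Y(-1) + x = (1/2)*(-11 - 1*(-1) - 2*(-1)**2)/(-1*(25 - 1)) + 1262 = (1/2)*(-1)*(-11 + 1 - 2*1)/24 + 1262 = (1/2)*(-1)*(1/24)*(-11 + 1 - 2) + 1262 = (1/2)*(-1)*(1/24)*(-12) + 1262 = 1/4 + 1262 = 5049/4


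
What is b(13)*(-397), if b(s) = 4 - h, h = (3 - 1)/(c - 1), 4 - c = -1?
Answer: -2779/2 ≈ -1389.5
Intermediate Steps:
c = 5 (c = 4 - 1*(-1) = 4 + 1 = 5)
h = ½ (h = (3 - 1)/(5 - 1) = 2/4 = 2*(¼) = ½ ≈ 0.50000)
b(s) = 7/2 (b(s) = 4 - 1*½ = 4 - ½ = 7/2)
b(13)*(-397) = (7/2)*(-397) = -2779/2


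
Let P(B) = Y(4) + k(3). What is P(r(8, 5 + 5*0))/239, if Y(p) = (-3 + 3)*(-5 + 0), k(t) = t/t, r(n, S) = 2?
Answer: 1/239 ≈ 0.0041841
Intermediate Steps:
k(t) = 1
Y(p) = 0 (Y(p) = 0*(-5) = 0)
P(B) = 1 (P(B) = 0 + 1 = 1)
P(r(8, 5 + 5*0))/239 = 1/239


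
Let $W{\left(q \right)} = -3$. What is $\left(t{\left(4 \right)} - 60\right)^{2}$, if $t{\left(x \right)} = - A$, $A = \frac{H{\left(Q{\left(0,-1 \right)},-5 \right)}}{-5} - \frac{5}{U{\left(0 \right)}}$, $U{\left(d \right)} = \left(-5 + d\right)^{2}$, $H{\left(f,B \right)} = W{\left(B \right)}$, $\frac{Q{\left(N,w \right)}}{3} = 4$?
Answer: $\frac{91204}{25} \approx 3648.2$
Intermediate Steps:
$Q{\left(N,w \right)} = 12$ ($Q{\left(N,w \right)} = 3 \cdot 4 = 12$)
$H{\left(f,B \right)} = -3$
$A = \frac{2}{5}$ ($A = - \frac{3}{-5} - \frac{5}{\left(-5 + 0\right)^{2}} = \left(-3\right) \left(- \frac{1}{5}\right) - \frac{5}{\left(-5\right)^{2}} = \frac{3}{5} - \frac{5}{25} = \frac{3}{5} - \frac{1}{5} = \frac{2}{5} \approx 0.4$)
$t{\left(x \right)} = - \frac{2}{5}$ ($t{\left(x \right)} = \left(-1\right) \frac{2}{5} = - \frac{2}{5}$)
$\left(t{\left(4 \right)} - 60\right)^{2} = \left(- \frac{2}{5} - 60\right)^{2} = \left(- \frac{302}{5}\right)^{2} = \frac{91204}{25}$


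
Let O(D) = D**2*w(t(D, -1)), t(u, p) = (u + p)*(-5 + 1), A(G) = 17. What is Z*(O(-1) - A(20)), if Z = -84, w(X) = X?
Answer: 756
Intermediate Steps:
t(u, p) = -4*p - 4*u (t(u, p) = (p + u)*(-4) = -4*p - 4*u)
O(D) = D**2*(4 - 4*D) (O(D) = D**2*(-4*(-1) - 4*D) = D**2*(4 - 4*D))
Z*(O(-1) - A(20)) = -84*(4*(-1)**2*(1 - 1*(-1)) - 1*17) = -84*(4*1*(1 + 1) - 17) = -84*(4*1*2 - 17) = -84*(8 - 17) = -84*(-9) = 756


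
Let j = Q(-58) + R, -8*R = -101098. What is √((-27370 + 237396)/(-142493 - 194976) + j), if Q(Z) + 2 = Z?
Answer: √47348540121613/61358 ≈ 112.15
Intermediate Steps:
R = 50549/4 (R = -⅛*(-101098) = 50549/4 ≈ 12637.)
Q(Z) = -2 + Z
j = 50309/4 (j = (-2 - 58) + 50549/4 = -60 + 50549/4 = 50309/4 ≈ 12577.)
√((-27370 + 237396)/(-142493 - 194976) + j) = √((-27370 + 237396)/(-142493 - 194976) + 50309/4) = √(210026/(-337469) + 50309/4) = √(210026*(-1/337469) + 50309/4) = √(-210026/337469 + 50309/4) = √(16976887817/1349876) = √47348540121613/61358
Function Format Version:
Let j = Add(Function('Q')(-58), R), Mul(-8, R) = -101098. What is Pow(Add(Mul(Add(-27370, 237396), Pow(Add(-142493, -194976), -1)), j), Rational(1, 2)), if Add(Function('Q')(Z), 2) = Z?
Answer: Mul(Rational(1, 61358), Pow(47348540121613, Rational(1, 2))) ≈ 112.15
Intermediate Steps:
R = Rational(50549, 4) (R = Mul(Rational(-1, 8), -101098) = Rational(50549, 4) ≈ 12637.)
Function('Q')(Z) = Add(-2, Z)
j = Rational(50309, 4) (j = Add(Add(-2, -58), Rational(50549, 4)) = Add(-60, Rational(50549, 4)) = Rational(50309, 4) ≈ 12577.)
Pow(Add(Mul(Add(-27370, 237396), Pow(Add(-142493, -194976), -1)), j), Rational(1, 2)) = Pow(Add(Mul(Add(-27370, 237396), Pow(Add(-142493, -194976), -1)), Rational(50309, 4)), Rational(1, 2)) = Pow(Add(Mul(210026, Pow(-337469, -1)), Rational(50309, 4)), Rational(1, 2)) = Pow(Add(Mul(210026, Rational(-1, 337469)), Rational(50309, 4)), Rational(1, 2)) = Pow(Add(Rational(-210026, 337469), Rational(50309, 4)), Rational(1, 2)) = Pow(Rational(16976887817, 1349876), Rational(1, 2)) = Mul(Rational(1, 61358), Pow(47348540121613, Rational(1, 2)))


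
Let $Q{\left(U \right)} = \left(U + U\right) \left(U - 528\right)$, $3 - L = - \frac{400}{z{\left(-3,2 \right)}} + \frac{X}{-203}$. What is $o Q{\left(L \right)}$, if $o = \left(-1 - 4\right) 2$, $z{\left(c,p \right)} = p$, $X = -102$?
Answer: $\frac{54324544780}{41209} \approx 1.3183 \cdot 10^{6}$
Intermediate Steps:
$L = \frac{41107}{203}$ ($L = 3 - \left(- \frac{400}{2} - \frac{102}{-203}\right) = 3 - \left(\left(-400\right) \frac{1}{2} - - \frac{102}{203}\right) = 3 - \left(-200 + \frac{102}{203}\right) = 3 - - \frac{40498}{203} = 3 + \frac{40498}{203} = \frac{41107}{203} \approx 202.5$)
$o = -10$ ($o = \left(-5\right) 2 = -10$)
$Q{\left(U \right)} = 2 U \left(-528 + U\right)$
$o Q{\left(L \right)} = - 10 \cdot 2 \cdot \frac{41107}{203} \left(-528 + \frac{41107}{203}\right) = - 10 \cdot 2 \cdot \frac{41107}{203} \left(- \frac{66077}{203}\right) = \left(-10\right) \left(- \frac{5432454478}{41209}\right) = \frac{54324544780}{41209}$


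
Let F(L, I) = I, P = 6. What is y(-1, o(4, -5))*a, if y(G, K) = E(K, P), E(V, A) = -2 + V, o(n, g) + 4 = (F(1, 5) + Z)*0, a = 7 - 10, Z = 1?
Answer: 18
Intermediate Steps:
a = -3
o(n, g) = -4 (o(n, g) = -4 + (5 + 1)*0 = -4 + 6*0 = -4 + 0 = -4)
y(G, K) = -2 + K
y(-1, o(4, -5))*a = (-2 - 4)*(-3) = -6*(-3) = 18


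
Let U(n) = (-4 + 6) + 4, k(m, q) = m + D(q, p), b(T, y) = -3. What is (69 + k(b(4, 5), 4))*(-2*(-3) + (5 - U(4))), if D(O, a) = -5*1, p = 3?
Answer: 305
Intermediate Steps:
D(O, a) = -5
k(m, q) = -5 + m (k(m, q) = m - 5 = -5 + m)
U(n) = 6 (U(n) = 2 + 4 = 6)
(69 + k(b(4, 5), 4))*(-2*(-3) + (5 - U(4))) = (69 + (-5 - 3))*(-2*(-3) + (5 - 1*6)) = (69 - 8)*(6 + (5 - 6)) = 61*(6 - 1) = 61*5 = 305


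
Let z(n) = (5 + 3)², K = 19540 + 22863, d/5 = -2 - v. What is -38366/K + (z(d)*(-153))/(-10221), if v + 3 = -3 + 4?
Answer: 7690430/144467021 ≈ 0.053233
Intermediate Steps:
v = -2 (v = -3 + (-3 + 4) = -3 + 1 = -2)
d = 0 (d = 5*(-2 - 1*(-2)) = 5*(-2 + 2) = 5*0 = 0)
K = 42403
z(n) = 64 (z(n) = 8² = 64)
-38366/K + (z(d)*(-153))/(-10221) = -38366/42403 + (64*(-153))/(-10221) = -38366*1/42403 - 9792*(-1/10221) = -38366/42403 + 3264/3407 = 7690430/144467021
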